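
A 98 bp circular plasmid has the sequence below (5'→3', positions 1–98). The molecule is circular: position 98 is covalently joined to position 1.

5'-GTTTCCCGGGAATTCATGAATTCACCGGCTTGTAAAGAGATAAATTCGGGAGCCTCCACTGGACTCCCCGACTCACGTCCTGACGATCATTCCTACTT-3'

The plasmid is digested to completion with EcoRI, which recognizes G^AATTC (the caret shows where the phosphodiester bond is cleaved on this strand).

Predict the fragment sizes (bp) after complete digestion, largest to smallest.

EcoRI sites (GAATTC) start at positions 10, 18.
EcoRI cuts after the first base of each site, so after positions 10, 18.
Circular molecule, 2 cuts → 2 fragments:
  11–18 → 8 bp
  19–98 then 1–10 → 80 + 10 = 90 bp
Sorted largest to smallest: 90, 8 bp.

90, 8 bp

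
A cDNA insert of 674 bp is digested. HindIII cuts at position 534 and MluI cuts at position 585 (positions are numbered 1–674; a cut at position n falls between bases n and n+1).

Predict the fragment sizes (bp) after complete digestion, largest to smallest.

Combined cut positions (sorted): 534, 585.
Linear molecule, 2 cuts → 3 fragments:
  534 − 0 = 534 bp
  585 − 534 = 51 bp
  674 − 585 = 89 bp
Sorted largest to smallest: 534, 89, 51 bp.

534, 89, 51 bp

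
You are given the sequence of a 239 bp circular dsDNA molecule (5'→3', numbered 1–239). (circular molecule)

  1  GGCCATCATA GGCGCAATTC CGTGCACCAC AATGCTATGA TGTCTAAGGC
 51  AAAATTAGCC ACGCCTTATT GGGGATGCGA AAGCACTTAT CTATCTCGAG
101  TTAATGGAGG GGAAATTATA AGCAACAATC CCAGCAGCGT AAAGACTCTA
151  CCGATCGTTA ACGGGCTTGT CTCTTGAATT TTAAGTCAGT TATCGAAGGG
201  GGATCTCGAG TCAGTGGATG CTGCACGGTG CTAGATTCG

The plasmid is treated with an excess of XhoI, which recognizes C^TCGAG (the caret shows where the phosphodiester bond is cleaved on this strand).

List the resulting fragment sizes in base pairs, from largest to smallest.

129, 110 bp

XhoI sites (CTCGAG) start at positions 95, 205.
XhoI cuts after the first base of each site, so after positions 95, 205.
Circular molecule, 2 cuts → 2 fragments:
  96–205 → 110 bp
  206–239 then 1–95 → 34 + 95 = 129 bp
Sorted largest to smallest: 129, 110 bp.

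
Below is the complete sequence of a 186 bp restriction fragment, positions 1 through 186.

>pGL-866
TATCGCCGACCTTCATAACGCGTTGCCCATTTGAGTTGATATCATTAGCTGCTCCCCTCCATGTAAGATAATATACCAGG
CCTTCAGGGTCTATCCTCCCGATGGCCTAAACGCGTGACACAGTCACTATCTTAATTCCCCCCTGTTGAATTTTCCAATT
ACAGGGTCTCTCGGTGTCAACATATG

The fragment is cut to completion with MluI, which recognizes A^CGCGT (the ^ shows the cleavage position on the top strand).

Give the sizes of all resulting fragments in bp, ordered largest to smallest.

MluI sites (ACGCGT) start at positions 18, 111.
MluI cuts after the first base of each site, so after positions 18, 111.
Linear molecule, 2 cuts → 3 fragments:
  1–18 → 18 bp
  19–111 → 93 bp
  112–186 → 75 bp
Sorted largest to smallest: 93, 75, 18 bp.

93, 75, 18 bp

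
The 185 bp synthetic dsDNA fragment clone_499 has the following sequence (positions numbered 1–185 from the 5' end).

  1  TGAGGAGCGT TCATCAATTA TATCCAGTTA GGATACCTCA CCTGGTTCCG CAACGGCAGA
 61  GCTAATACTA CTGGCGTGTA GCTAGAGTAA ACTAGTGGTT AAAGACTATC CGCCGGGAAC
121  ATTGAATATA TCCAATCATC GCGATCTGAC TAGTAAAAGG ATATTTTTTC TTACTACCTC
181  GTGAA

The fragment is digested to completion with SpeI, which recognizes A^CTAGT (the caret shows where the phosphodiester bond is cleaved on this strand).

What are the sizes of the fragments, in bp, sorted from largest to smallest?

SpeI sites (ACTAGT) start at positions 91, 149.
SpeI cuts after the first base of each site, so after positions 91, 149.
Linear molecule, 2 cuts → 3 fragments:
  1–91 → 91 bp
  92–149 → 58 bp
  150–185 → 36 bp
Sorted largest to smallest: 91, 58, 36 bp.

91, 58, 36 bp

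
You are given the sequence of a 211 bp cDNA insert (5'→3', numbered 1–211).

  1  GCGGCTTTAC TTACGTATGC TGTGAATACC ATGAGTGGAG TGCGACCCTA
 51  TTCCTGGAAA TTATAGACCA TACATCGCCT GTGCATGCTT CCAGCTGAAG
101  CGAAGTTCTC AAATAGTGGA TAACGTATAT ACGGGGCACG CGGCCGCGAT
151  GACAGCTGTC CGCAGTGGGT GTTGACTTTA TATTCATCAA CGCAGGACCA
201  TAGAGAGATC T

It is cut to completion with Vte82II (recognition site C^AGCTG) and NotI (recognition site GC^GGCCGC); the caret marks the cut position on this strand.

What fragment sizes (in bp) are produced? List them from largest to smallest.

Vte82II sites (CAGCTG) start at positions 92, 153.
Vte82II cuts after the first base of each site, so after positions 92, 153.
The NotI site (GCGGCCGC) starts at position 140.
NotI cuts after base 2 of each site, so after position 141.
Combined cut positions: 92, 141, 153.
Linear molecule, 3 cuts → 4 fragments:
  1–92 → 92 bp
  93–141 → 49 bp
  142–153 → 12 bp
  154–211 → 58 bp
Sorted largest to smallest: 92, 58, 49, 12 bp.

92, 58, 49, 12 bp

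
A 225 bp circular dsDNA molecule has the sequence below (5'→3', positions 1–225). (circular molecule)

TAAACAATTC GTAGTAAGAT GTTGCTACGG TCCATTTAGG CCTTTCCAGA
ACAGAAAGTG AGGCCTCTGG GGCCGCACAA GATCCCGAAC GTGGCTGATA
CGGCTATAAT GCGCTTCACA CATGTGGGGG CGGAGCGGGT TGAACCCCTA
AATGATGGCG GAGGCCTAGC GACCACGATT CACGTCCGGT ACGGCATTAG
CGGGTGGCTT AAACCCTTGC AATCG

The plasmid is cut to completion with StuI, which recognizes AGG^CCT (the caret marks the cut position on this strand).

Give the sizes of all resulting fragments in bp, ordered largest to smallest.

StuI sites (AGGCCT) start at positions 38, 61, 162.
StuI cuts after base 3 of each site, so after positions 40, 63, 164.
Circular molecule, 3 cuts → 3 fragments:
  41–63 → 23 bp
  64–164 → 101 bp
  165–225 then 1–40 → 61 + 40 = 101 bp
Sorted largest to smallest: 101, 101, 23 bp.

101, 101, 23 bp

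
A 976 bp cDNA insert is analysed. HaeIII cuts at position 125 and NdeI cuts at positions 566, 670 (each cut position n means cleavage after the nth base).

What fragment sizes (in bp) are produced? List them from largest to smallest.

441, 306, 125, 104 bp

Combined cut positions (sorted): 125, 566, 670.
Linear molecule, 3 cuts → 4 fragments:
  125 − 0 = 125 bp
  566 − 125 = 441 bp
  670 − 566 = 104 bp
  976 − 670 = 306 bp
Sorted largest to smallest: 441, 306, 125, 104 bp.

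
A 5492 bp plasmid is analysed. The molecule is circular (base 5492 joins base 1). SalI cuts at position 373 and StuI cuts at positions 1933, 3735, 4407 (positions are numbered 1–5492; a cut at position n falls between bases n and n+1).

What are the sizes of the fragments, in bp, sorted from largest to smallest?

1802, 1560, 1458, 672 bp

Combined cut positions (sorted): 373, 1933, 3735, 4407.
Circular molecule, 4 cuts → 4 fragments:
  1933 − 373 = 1560 bp
  3735 − 1933 = 1802 bp
  4407 − 3735 = 672 bp
  wrap: 5492 − 4407 + 373 = 1458 bp
Sorted largest to smallest: 1802, 1560, 1458, 672 bp.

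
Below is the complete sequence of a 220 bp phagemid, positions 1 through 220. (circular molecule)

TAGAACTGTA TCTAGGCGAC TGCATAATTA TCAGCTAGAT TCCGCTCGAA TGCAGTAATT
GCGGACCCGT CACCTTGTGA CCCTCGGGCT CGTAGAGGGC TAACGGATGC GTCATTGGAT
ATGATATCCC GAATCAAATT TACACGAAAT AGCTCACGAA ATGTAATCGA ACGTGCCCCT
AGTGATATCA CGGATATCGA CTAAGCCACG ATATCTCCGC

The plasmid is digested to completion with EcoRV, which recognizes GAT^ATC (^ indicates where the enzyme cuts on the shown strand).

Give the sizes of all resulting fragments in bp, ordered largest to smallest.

133, 61, 17, 9 bp

EcoRV sites (GATATC) start at positions 123, 184, 193, 210.
EcoRV cuts after base 3 of each site, so after positions 125, 186, 195, 212.
Circular molecule, 4 cuts → 4 fragments:
  126–186 → 61 bp
  187–195 → 9 bp
  196–212 → 17 bp
  213–220 then 1–125 → 8 + 125 = 133 bp
Sorted largest to smallest: 133, 61, 17, 9 bp.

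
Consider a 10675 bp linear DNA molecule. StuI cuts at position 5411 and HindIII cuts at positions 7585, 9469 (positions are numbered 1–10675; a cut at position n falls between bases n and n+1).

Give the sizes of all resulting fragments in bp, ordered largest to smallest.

5411, 2174, 1884, 1206 bp

Combined cut positions (sorted): 5411, 7585, 9469.
Linear molecule, 3 cuts → 4 fragments:
  5411 − 0 = 5411 bp
  7585 − 5411 = 2174 bp
  9469 − 7585 = 1884 bp
  10675 − 9469 = 1206 bp
Sorted largest to smallest: 5411, 2174, 1884, 1206 bp.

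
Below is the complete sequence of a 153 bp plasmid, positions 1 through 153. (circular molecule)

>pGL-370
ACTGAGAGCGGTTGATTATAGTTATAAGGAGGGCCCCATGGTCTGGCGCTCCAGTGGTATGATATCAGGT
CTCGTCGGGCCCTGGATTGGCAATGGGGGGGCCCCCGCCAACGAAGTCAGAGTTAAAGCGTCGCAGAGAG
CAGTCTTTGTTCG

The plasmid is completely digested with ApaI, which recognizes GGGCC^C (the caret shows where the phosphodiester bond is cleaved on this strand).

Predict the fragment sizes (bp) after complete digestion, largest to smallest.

85, 46, 22 bp

ApaI sites (GGGCCC) start at positions 31, 77, 99.
ApaI cuts after base 5 of each site (before the last base), so after positions 35, 81, 103.
Circular molecule, 3 cuts → 3 fragments:
  36–81 → 46 bp
  82–103 → 22 bp
  104–153 then 1–35 → 50 + 35 = 85 bp
Sorted largest to smallest: 85, 46, 22 bp.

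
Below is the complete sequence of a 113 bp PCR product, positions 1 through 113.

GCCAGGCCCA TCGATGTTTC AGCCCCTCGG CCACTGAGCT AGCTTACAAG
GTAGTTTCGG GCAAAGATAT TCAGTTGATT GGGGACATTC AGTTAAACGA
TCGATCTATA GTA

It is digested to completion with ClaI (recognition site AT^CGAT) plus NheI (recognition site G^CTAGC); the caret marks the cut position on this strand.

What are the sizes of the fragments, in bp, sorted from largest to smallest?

ClaI sites (ATCGAT) start at positions 10, 100.
ClaI cuts after base 2 of each site, so after positions 11, 101.
The NheI site (GCTAGC) starts at position 38.
NheI cuts after the first base of each site, so after position 38.
Combined cut positions: 11, 38, 101.
Linear molecule, 3 cuts → 4 fragments:
  1–11 → 11 bp
  12–38 → 27 bp
  39–101 → 63 bp
  102–113 → 12 bp
Sorted largest to smallest: 63, 27, 12, 11 bp.

63, 27, 12, 11 bp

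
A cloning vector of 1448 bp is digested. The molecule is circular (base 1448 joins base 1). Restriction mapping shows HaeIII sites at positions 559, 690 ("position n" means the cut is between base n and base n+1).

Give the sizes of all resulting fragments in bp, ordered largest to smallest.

Circular molecule, 2 cuts → 2 fragments:
  690 − 559 = 131 bp
  wrap: 1448 − 690 + 559 = 1317 bp
Sorted largest to smallest: 1317, 131 bp.

1317, 131 bp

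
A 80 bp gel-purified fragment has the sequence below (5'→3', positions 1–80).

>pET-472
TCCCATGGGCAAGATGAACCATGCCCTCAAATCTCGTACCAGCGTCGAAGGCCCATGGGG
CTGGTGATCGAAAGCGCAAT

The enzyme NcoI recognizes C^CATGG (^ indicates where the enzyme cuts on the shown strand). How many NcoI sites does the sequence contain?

2

CCATGG occurs starting at positions 3, 53.
NcoI cuts at 2 sites.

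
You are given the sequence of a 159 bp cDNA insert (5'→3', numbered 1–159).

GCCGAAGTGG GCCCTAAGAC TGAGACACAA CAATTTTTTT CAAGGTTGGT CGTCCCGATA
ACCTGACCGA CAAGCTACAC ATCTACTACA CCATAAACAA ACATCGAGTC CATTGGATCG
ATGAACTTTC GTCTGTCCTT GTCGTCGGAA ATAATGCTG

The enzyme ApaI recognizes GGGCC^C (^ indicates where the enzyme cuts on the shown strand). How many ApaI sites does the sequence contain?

GGGCCC occurs starting at position 9.
ApaI cuts at 1 site.

1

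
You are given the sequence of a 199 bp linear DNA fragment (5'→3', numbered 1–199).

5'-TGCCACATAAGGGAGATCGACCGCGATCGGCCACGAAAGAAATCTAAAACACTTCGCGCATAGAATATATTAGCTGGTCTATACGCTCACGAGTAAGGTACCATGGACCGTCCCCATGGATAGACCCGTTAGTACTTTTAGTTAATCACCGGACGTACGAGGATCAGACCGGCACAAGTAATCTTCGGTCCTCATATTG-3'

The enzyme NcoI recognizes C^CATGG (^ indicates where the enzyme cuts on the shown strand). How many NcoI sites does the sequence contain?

2

CCATGG occurs starting at positions 101, 114.
NcoI cuts at 2 sites.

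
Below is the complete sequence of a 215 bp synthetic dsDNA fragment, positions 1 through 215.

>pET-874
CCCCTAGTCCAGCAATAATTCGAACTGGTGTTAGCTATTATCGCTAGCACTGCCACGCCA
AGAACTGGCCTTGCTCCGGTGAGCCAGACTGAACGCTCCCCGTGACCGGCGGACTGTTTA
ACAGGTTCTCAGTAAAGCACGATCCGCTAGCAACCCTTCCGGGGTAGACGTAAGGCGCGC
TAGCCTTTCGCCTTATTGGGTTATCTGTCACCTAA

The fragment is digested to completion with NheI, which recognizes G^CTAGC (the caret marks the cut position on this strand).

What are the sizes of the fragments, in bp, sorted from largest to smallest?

103, 43, 36, 33 bp

NheI sites (GCTAGC) start at positions 43, 146, 179.
NheI cuts after the first base of each site, so after positions 43, 146, 179.
Linear molecule, 3 cuts → 4 fragments:
  1–43 → 43 bp
  44–146 → 103 bp
  147–179 → 33 bp
  180–215 → 36 bp
Sorted largest to smallest: 103, 43, 36, 33 bp.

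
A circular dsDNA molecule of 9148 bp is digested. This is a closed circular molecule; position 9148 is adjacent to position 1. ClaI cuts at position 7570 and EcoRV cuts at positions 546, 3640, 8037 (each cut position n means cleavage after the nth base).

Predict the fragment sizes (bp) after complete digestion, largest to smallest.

3930, 3094, 1657, 467 bp

Combined cut positions (sorted): 546, 3640, 7570, 8037.
Circular molecule, 4 cuts → 4 fragments:
  3640 − 546 = 3094 bp
  7570 − 3640 = 3930 bp
  8037 − 7570 = 467 bp
  wrap: 9148 − 8037 + 546 = 1657 bp
Sorted largest to smallest: 3930, 3094, 1657, 467 bp.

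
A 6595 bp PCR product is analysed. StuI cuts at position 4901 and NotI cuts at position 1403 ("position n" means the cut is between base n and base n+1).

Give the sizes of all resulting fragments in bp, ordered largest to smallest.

Combined cut positions (sorted): 1403, 4901.
Linear molecule, 2 cuts → 3 fragments:
  1403 − 0 = 1403 bp
  4901 − 1403 = 3498 bp
  6595 − 4901 = 1694 bp
Sorted largest to smallest: 3498, 1694, 1403 bp.

3498, 1694, 1403 bp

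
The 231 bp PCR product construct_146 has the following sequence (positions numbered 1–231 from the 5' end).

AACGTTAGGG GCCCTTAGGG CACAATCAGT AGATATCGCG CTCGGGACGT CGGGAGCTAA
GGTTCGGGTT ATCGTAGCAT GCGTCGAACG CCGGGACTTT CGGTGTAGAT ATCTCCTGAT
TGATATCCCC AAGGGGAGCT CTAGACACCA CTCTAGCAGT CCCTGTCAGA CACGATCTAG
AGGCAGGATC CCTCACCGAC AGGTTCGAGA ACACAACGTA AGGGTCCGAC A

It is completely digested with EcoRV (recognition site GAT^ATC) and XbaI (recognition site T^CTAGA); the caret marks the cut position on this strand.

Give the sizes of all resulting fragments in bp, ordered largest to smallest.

76, 55, 36, 34, 16, 14 bp

EcoRV sites (GATATC) start at positions 32, 108, 122.
EcoRV cuts after base 3 of each site, so after positions 34, 110, 124.
XbaI sites (TCTAGA) start at positions 140, 176.
XbaI cuts after the first base of each site, so after positions 140, 176.
Combined cut positions: 34, 110, 124, 140, 176.
Linear molecule, 5 cuts → 6 fragments:
  1–34 → 34 bp
  35–110 → 76 bp
  111–124 → 14 bp
  125–140 → 16 bp
  141–176 → 36 bp
  177–231 → 55 bp
Sorted largest to smallest: 76, 55, 36, 34, 16, 14 bp.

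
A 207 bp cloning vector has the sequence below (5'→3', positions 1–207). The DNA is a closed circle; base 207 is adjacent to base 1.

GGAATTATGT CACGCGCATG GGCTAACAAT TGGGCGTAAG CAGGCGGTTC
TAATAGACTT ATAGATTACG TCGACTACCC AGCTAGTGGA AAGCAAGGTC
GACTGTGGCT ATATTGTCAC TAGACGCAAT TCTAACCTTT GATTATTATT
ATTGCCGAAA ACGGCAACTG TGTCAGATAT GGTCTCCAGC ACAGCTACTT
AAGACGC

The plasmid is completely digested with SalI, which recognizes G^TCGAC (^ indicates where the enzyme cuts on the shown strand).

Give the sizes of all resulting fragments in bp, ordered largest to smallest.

SalI sites (GTCGAC) start at positions 70, 98.
SalI cuts after the first base of each site, so after positions 70, 98.
Circular molecule, 2 cuts → 2 fragments:
  71–98 → 28 bp
  99–207 then 1–70 → 109 + 70 = 179 bp
Sorted largest to smallest: 179, 28 bp.

179, 28 bp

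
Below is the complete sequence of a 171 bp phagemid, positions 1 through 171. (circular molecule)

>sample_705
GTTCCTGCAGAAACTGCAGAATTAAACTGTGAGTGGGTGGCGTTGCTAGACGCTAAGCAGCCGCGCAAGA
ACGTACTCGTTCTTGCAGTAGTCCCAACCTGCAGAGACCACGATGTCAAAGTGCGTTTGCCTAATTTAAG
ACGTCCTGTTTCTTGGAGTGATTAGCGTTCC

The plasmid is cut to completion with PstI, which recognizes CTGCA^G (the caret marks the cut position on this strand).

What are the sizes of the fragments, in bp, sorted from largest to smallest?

PstI sites (CTGCAG) start at positions 5, 14, 99.
PstI cuts after base 5 of each site (before the last base), so after positions 9, 18, 103.
Circular molecule, 3 cuts → 3 fragments:
  10–18 → 9 bp
  19–103 → 85 bp
  104–171 then 1–9 → 68 + 9 = 77 bp
Sorted largest to smallest: 85, 77, 9 bp.

85, 77, 9 bp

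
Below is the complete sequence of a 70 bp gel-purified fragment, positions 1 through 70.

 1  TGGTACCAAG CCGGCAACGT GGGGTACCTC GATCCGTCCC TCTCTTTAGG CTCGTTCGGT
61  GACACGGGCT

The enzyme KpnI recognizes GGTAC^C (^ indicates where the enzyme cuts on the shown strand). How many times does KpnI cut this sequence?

GGTACC occurs starting at positions 2, 23.
KpnI cuts at 2 sites.

2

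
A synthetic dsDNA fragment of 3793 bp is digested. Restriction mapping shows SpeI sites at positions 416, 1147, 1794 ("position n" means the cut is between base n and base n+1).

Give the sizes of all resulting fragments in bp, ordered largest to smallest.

1999, 731, 647, 416 bp

Linear molecule, 3 cuts → 4 fragments:
  416 − 0 = 416 bp
  1147 − 416 = 731 bp
  1794 − 1147 = 647 bp
  3793 − 1794 = 1999 bp
Sorted largest to smallest: 1999, 731, 647, 416 bp.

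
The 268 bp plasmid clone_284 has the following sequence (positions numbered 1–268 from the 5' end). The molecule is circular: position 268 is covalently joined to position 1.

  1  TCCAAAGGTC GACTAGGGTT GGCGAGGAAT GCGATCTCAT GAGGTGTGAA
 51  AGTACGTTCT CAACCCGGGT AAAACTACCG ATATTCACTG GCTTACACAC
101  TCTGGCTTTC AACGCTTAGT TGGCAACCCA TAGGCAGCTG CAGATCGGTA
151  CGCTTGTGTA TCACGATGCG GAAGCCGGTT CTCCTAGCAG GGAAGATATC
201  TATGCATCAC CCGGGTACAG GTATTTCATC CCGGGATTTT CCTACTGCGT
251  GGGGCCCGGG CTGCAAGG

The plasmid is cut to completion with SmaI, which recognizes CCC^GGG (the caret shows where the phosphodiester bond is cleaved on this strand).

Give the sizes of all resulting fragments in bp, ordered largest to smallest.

SmaI sites (CCCGGG) start at positions 64, 210, 230, 255.
SmaI cuts after base 3 of each site, so after positions 66, 212, 232, 257.
Circular molecule, 4 cuts → 4 fragments:
  67–212 → 146 bp
  213–232 → 20 bp
  233–257 → 25 bp
  258–268 then 1–66 → 11 + 66 = 77 bp
Sorted largest to smallest: 146, 77, 25, 20 bp.

146, 77, 25, 20 bp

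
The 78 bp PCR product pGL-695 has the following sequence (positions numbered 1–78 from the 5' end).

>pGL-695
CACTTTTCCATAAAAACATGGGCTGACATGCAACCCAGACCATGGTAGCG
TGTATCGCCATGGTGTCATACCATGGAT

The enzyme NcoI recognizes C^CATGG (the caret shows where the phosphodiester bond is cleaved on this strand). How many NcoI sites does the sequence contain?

CCATGG occurs starting at positions 40, 58, 71.
NcoI cuts at 3 sites.

3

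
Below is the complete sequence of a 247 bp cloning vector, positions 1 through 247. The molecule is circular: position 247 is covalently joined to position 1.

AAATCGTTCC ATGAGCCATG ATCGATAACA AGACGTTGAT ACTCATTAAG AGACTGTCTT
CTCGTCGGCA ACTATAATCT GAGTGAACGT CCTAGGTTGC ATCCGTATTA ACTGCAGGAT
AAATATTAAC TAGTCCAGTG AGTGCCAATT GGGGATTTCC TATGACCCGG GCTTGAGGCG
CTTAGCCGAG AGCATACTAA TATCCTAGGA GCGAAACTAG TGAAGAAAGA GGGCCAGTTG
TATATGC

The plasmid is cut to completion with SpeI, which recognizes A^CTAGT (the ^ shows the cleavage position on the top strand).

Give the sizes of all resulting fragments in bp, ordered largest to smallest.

160, 87 bp

SpeI sites (ACTAGT) start at positions 129, 216.
SpeI cuts after the first base of each site, so after positions 129, 216.
Circular molecule, 2 cuts → 2 fragments:
  130–216 → 87 bp
  217–247 then 1–129 → 31 + 129 = 160 bp
Sorted largest to smallest: 160, 87 bp.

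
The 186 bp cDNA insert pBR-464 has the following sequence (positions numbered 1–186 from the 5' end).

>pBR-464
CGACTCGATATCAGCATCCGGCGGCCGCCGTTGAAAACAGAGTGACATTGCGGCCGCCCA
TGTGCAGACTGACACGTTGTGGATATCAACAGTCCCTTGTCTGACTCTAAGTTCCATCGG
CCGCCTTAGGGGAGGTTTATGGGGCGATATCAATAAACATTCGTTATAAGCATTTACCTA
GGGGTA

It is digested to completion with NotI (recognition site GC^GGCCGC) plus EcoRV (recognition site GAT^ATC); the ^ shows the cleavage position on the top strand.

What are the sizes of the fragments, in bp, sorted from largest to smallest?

64, 38, 33, 29, 13, 9 bp

NotI sites (GCGGCCGC) start at positions 21, 50.
NotI cuts after base 2 of each site, so after positions 22, 51.
EcoRV sites (GATATC) start at positions 7, 82, 146.
EcoRV cuts after base 3 of each site, so after positions 9, 84, 148.
Combined cut positions: 9, 22, 51, 84, 148.
Linear molecule, 5 cuts → 6 fragments:
  1–9 → 9 bp
  10–22 → 13 bp
  23–51 → 29 bp
  52–84 → 33 bp
  85–148 → 64 bp
  149–186 → 38 bp
Sorted largest to smallest: 64, 38, 33, 29, 13, 9 bp.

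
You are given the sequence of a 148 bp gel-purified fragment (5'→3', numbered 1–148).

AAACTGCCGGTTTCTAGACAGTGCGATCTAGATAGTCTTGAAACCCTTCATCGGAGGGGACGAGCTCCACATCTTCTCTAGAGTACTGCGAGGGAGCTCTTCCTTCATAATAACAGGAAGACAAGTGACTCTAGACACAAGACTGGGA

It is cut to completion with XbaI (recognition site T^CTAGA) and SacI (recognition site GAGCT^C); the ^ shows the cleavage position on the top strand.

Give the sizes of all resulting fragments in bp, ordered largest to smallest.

39, 32, 21, 18, 14, 13, 11 bp

XbaI sites (TCTAGA) start at positions 13, 27, 77, 130.
XbaI cuts after the first base of each site, so after positions 13, 27, 77, 130.
SacI sites (GAGCTC) start at positions 62, 94.
SacI cuts after base 5 of each site (before the last base), so after positions 66, 98.
Combined cut positions: 13, 27, 66, 77, 98, 130.
Linear molecule, 6 cuts → 7 fragments:
  1–13 → 13 bp
  14–27 → 14 bp
  28–66 → 39 bp
  67–77 → 11 bp
  78–98 → 21 bp
  99–130 → 32 bp
  131–148 → 18 bp
Sorted largest to smallest: 39, 32, 21, 18, 14, 13, 11 bp.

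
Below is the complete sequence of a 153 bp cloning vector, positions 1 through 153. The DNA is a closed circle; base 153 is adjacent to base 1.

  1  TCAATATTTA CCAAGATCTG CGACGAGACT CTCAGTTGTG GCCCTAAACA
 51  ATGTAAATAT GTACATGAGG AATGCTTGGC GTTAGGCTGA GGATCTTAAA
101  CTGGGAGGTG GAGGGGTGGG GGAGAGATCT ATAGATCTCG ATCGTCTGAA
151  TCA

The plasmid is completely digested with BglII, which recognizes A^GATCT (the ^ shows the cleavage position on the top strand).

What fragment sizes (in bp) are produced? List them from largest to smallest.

111, 34, 8 bp

BglII sites (AGATCT) start at positions 14, 125, 133.
BglII cuts after the first base of each site, so after positions 14, 125, 133.
Circular molecule, 3 cuts → 3 fragments:
  15–125 → 111 bp
  126–133 → 8 bp
  134–153 then 1–14 → 20 + 14 = 34 bp
Sorted largest to smallest: 111, 34, 8 bp.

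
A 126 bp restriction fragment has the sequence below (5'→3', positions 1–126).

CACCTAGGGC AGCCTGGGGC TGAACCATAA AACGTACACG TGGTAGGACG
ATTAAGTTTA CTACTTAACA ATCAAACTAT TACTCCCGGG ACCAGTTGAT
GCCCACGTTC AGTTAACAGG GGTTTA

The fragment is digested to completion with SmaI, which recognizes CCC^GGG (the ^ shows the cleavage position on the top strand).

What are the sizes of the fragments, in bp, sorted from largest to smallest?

87, 39 bp

The SmaI site (CCCGGG) starts at position 85.
SmaI cuts after base 3 of each site, so after position 87.
Linear molecule, 1 cut → 2 fragments:
  1–87 → 87 bp
  88–126 → 39 bp
Sorted largest to smallest: 87, 39 bp.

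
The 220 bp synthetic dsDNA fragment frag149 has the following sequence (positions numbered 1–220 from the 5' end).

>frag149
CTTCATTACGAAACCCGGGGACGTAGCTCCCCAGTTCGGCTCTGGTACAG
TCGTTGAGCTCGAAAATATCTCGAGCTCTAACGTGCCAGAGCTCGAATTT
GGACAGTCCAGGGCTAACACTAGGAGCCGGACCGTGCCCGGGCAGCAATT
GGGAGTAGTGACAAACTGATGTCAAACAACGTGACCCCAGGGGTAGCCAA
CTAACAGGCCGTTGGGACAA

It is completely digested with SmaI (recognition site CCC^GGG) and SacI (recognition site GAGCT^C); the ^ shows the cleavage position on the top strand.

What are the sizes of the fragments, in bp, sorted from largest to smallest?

81, 46, 44, 17, 16, 16 bp

SmaI sites (CCCGGG) start at positions 14, 137.
SmaI cuts after base 3 of each site, so after positions 16, 139.
SacI sites (GAGCTC) start at positions 56, 73, 89.
SacI cuts after base 5 of each site (before the last base), so after positions 60, 77, 93.
Combined cut positions: 16, 60, 77, 93, 139.
Linear molecule, 5 cuts → 6 fragments:
  1–16 → 16 bp
  17–60 → 44 bp
  61–77 → 17 bp
  78–93 → 16 bp
  94–139 → 46 bp
  140–220 → 81 bp
Sorted largest to smallest: 81, 46, 44, 17, 16, 16 bp.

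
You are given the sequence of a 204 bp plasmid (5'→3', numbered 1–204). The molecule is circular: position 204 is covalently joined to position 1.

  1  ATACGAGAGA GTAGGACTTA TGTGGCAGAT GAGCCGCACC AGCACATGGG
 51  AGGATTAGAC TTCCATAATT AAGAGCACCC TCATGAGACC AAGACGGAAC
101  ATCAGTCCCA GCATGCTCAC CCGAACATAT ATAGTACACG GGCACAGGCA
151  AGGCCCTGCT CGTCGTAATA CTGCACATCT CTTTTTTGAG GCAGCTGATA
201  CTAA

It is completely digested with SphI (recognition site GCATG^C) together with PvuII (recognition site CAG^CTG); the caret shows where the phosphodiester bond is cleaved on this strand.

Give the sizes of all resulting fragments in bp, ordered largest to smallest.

125, 79 bp

The SphI site (GCATGC) starts at position 111.
SphI cuts after base 5 of each site (before the last base), so after position 115.
The PvuII site (CAGCTG) starts at position 192.
PvuII cuts after base 3 of each site, so after position 194.
Combined cut positions: 115, 194.
Circular molecule, 2 cuts → 2 fragments:
  116–194 → 79 bp
  195–204 then 1–115 → 10 + 115 = 125 bp
Sorted largest to smallest: 125, 79 bp.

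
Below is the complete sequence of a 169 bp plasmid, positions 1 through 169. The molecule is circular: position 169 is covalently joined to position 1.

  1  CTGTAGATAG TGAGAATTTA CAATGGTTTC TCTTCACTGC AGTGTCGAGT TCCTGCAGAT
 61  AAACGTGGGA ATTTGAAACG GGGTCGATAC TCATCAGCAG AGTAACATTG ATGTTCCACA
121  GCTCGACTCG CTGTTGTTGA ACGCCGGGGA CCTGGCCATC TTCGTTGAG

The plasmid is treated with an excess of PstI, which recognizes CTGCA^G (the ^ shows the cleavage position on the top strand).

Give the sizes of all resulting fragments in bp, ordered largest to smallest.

PstI sites (CTGCAG) start at positions 37, 53.
PstI cuts after base 5 of each site (before the last base), so after positions 41, 57.
Circular molecule, 2 cuts → 2 fragments:
  42–57 → 16 bp
  58–169 then 1–41 → 112 + 41 = 153 bp
Sorted largest to smallest: 153, 16 bp.

153, 16 bp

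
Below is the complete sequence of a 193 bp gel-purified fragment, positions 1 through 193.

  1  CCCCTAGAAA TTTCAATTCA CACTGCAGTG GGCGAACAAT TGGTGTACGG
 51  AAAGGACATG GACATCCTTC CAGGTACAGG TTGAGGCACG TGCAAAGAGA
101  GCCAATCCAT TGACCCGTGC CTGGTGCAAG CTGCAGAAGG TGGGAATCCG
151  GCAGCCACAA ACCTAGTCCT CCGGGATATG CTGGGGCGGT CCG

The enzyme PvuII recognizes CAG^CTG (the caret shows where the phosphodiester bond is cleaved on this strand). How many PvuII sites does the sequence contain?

0

No occurrence of CAGCTG is present in the sequence.
PvuII does not cut: 0 sites.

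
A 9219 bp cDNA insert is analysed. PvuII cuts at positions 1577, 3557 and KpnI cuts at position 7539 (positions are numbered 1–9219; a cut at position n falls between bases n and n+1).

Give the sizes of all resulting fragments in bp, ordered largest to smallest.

3982, 1980, 1680, 1577 bp

Combined cut positions (sorted): 1577, 3557, 7539.
Linear molecule, 3 cuts → 4 fragments:
  1577 − 0 = 1577 bp
  3557 − 1577 = 1980 bp
  7539 − 3557 = 3982 bp
  9219 − 7539 = 1680 bp
Sorted largest to smallest: 3982, 1980, 1680, 1577 bp.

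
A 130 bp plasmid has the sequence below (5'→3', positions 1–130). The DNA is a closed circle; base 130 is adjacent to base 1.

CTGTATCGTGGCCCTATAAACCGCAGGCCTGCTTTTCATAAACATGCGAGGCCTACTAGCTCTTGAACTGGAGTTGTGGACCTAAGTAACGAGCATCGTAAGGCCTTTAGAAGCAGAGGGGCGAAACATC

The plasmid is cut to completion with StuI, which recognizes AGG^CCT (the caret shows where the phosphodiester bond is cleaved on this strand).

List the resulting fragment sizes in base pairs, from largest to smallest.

54, 52, 24 bp

StuI sites (AGGCCT) start at positions 25, 49, 101.
StuI cuts after base 3 of each site, so after positions 27, 51, 103.
Circular molecule, 3 cuts → 3 fragments:
  28–51 → 24 bp
  52–103 → 52 bp
  104–130 then 1–27 → 27 + 27 = 54 bp
Sorted largest to smallest: 54, 52, 24 bp.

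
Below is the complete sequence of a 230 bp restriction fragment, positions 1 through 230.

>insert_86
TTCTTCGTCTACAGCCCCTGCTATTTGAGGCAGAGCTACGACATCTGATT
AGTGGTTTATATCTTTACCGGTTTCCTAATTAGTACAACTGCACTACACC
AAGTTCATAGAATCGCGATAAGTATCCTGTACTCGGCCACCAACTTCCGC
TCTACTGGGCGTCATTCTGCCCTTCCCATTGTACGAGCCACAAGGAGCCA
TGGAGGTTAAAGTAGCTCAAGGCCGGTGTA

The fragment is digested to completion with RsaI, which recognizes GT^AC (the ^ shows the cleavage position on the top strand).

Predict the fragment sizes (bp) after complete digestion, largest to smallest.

RsaI sites (GTAC) start at positions 83, 129, 181.
RsaI cuts after base 2 of each site, so after positions 84, 130, 182.
Linear molecule, 3 cuts → 4 fragments:
  1–84 → 84 bp
  85–130 → 46 bp
  131–182 → 52 bp
  183–230 → 48 bp
Sorted largest to smallest: 84, 52, 48, 46 bp.

84, 52, 48, 46 bp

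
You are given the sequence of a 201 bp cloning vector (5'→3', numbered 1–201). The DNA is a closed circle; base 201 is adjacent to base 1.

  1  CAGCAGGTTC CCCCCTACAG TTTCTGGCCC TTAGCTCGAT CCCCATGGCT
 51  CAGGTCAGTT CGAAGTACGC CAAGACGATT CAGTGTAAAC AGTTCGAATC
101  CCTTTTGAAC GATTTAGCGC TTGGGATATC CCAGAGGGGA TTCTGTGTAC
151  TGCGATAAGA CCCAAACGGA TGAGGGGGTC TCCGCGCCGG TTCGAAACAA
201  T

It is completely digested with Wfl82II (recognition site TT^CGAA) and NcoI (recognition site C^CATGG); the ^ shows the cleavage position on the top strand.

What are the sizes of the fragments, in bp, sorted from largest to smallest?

98, 52, 34, 17 bp

Wfl82II sites (TTCGAA) start at positions 59, 93, 191.
Wfl82II cuts after base 2 of each site, so after positions 60, 94, 192.
The NcoI site (CCATGG) starts at position 43.
NcoI cuts after the first base of each site, so after position 43.
Combined cut positions: 43, 60, 94, 192.
Circular molecule, 4 cuts → 4 fragments:
  44–60 → 17 bp
  61–94 → 34 bp
  95–192 → 98 bp
  193–201 then 1–43 → 9 + 43 = 52 bp
Sorted largest to smallest: 98, 52, 34, 17 bp.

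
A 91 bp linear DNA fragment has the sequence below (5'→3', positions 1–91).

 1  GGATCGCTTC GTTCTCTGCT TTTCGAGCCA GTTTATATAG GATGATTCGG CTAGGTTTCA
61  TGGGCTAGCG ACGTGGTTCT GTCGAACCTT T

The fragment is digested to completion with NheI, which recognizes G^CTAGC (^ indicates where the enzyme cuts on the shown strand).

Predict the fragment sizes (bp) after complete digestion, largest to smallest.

64, 27 bp

The NheI site (GCTAGC) starts at position 64.
NheI cuts after the first base of each site, so after position 64.
Linear molecule, 1 cut → 2 fragments:
  1–64 → 64 bp
  65–91 → 27 bp
Sorted largest to smallest: 64, 27 bp.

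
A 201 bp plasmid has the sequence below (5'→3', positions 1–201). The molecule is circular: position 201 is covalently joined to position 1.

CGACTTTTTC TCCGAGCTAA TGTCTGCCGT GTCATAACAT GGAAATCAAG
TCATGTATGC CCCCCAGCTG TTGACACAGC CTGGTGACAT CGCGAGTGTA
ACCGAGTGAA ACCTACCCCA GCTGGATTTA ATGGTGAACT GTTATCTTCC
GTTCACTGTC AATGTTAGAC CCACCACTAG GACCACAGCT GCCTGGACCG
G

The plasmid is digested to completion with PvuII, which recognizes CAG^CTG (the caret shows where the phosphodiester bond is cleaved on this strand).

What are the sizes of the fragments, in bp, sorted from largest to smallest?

PvuII sites (CAGCTG) start at positions 65, 119, 186.
PvuII cuts after base 3 of each site, so after positions 67, 121, 188.
Circular molecule, 3 cuts → 3 fragments:
  68–121 → 54 bp
  122–188 → 67 bp
  189–201 then 1–67 → 13 + 67 = 80 bp
Sorted largest to smallest: 80, 67, 54 bp.

80, 67, 54 bp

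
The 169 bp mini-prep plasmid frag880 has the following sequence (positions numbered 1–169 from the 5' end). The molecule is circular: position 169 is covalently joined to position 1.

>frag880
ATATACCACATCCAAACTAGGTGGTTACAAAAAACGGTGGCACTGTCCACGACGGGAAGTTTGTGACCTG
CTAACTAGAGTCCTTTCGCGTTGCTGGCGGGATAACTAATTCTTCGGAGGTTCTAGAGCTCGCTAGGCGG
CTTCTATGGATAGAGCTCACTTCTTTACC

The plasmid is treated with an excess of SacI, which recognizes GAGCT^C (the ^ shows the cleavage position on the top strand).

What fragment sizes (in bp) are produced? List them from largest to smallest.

142, 27 bp

SacI sites (GAGCTC) start at positions 126, 153.
SacI cuts after base 5 of each site (before the last base), so after positions 130, 157.
Circular molecule, 2 cuts → 2 fragments:
  131–157 → 27 bp
  158–169 then 1–130 → 12 + 130 = 142 bp
Sorted largest to smallest: 142, 27 bp.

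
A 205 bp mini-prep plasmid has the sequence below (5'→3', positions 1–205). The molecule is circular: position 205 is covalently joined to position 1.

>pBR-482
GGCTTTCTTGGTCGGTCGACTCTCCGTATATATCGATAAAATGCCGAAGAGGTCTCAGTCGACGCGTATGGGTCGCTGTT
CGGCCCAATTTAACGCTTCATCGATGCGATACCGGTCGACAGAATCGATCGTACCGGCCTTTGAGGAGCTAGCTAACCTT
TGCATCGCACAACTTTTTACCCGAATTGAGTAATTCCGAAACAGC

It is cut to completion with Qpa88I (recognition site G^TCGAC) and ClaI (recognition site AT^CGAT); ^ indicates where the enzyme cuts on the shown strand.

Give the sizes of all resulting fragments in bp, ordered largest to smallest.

95, 43, 25, 18, 14, 10 bp

Qpa88I sites (GTCGAC) start at positions 15, 58, 115.
Qpa88I cuts after the first base of each site, so after positions 15, 58, 115.
ClaI sites (ATCGAT) start at positions 32, 100, 124.
ClaI cuts after base 2 of each site, so after positions 33, 101, 125.
Combined cut positions: 15, 33, 58, 101, 115, 125.
Circular molecule, 6 cuts → 6 fragments:
  16–33 → 18 bp
  34–58 → 25 bp
  59–101 → 43 bp
  102–115 → 14 bp
  116–125 → 10 bp
  126–205 then 1–15 → 80 + 15 = 95 bp
Sorted largest to smallest: 95, 43, 25, 18, 14, 10 bp.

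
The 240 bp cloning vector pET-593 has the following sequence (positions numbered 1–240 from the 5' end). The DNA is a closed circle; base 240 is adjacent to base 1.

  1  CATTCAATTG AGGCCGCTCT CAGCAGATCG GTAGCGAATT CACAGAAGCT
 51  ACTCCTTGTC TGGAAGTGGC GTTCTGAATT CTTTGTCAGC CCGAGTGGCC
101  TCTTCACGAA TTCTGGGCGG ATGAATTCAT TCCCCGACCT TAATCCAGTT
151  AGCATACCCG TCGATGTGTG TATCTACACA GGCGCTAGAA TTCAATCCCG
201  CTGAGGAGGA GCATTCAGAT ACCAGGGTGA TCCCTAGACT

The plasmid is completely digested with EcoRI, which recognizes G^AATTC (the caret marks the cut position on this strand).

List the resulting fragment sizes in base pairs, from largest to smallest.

88, 65, 40, 32, 15 bp

EcoRI sites (GAATTC) start at positions 36, 76, 108, 123, 188.
EcoRI cuts after the first base of each site, so after positions 36, 76, 108, 123, 188.
Circular molecule, 5 cuts → 5 fragments:
  37–76 → 40 bp
  77–108 → 32 bp
  109–123 → 15 bp
  124–188 → 65 bp
  189–240 then 1–36 → 52 + 36 = 88 bp
Sorted largest to smallest: 88, 65, 40, 32, 15 bp.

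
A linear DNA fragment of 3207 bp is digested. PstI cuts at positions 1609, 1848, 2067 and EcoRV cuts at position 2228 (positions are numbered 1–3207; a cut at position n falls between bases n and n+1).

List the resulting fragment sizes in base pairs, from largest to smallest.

Combined cut positions (sorted): 1609, 1848, 2067, 2228.
Linear molecule, 4 cuts → 5 fragments:
  1609 − 0 = 1609 bp
  1848 − 1609 = 239 bp
  2067 − 1848 = 219 bp
  2228 − 2067 = 161 bp
  3207 − 2228 = 979 bp
Sorted largest to smallest: 1609, 979, 239, 219, 161 bp.

1609, 979, 239, 219, 161 bp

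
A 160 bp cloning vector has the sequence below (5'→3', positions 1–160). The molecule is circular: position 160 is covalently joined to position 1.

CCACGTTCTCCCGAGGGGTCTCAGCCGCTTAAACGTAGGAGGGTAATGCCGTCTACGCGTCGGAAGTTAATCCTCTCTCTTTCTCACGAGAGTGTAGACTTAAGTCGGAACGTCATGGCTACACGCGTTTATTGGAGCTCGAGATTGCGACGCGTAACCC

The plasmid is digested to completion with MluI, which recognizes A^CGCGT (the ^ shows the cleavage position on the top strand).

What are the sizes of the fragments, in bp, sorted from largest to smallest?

68, 65, 27 bp

MluI sites (ACGCGT) start at positions 55, 123, 150.
MluI cuts after the first base of each site, so after positions 55, 123, 150.
Circular molecule, 3 cuts → 3 fragments:
  56–123 → 68 bp
  124–150 → 27 bp
  151–160 then 1–55 → 10 + 55 = 65 bp
Sorted largest to smallest: 68, 65, 27 bp.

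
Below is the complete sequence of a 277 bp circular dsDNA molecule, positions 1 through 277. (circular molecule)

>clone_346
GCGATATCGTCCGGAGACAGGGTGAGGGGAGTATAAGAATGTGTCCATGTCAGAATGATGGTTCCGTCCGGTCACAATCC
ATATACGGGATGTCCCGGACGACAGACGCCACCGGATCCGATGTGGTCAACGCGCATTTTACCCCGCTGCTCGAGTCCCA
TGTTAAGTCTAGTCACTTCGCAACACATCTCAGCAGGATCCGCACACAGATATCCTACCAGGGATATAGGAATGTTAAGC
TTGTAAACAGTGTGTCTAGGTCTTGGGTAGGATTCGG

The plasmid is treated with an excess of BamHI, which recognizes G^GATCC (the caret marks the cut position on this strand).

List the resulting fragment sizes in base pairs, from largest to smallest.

BamHI sites (GGATCC) start at positions 114, 196.
BamHI cuts after the first base of each site, so after positions 114, 196.
Circular molecule, 2 cuts → 2 fragments:
  115–196 → 82 bp
  197–277 then 1–114 → 81 + 114 = 195 bp
Sorted largest to smallest: 195, 82 bp.

195, 82 bp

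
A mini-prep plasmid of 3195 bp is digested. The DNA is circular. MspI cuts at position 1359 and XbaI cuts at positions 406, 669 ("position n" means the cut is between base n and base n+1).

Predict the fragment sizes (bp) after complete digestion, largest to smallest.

Combined cut positions (sorted): 406, 669, 1359.
Circular molecule, 3 cuts → 3 fragments:
  669 − 406 = 263 bp
  1359 − 669 = 690 bp
  wrap: 3195 − 1359 + 406 = 2242 bp
Sorted largest to smallest: 2242, 690, 263 bp.

2242, 690, 263 bp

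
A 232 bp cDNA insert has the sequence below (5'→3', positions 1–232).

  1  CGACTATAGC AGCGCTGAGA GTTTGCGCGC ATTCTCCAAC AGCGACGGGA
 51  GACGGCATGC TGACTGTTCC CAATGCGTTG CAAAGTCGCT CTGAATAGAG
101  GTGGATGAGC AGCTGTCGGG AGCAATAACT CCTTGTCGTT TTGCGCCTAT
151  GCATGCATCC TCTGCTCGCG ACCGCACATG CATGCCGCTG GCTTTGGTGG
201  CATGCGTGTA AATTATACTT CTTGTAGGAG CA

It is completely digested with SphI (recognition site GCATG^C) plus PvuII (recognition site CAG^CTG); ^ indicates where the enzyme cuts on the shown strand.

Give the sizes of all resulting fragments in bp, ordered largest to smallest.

SphI sites (GCATGC) start at positions 55, 151, 180, 200.
SphI cuts after base 5 of each site (before the last base), so after positions 59, 155, 184, 204.
The PvuII site (CAGCTG) starts at position 110.
PvuII cuts after base 3 of each site, so after position 112.
Combined cut positions: 59, 112, 155, 184, 204.
Linear molecule, 5 cuts → 6 fragments:
  1–59 → 59 bp
  60–112 → 53 bp
  113–155 → 43 bp
  156–184 → 29 bp
  185–204 → 20 bp
  205–232 → 28 bp
Sorted largest to smallest: 59, 53, 43, 29, 28, 20 bp.

59, 53, 43, 29, 28, 20 bp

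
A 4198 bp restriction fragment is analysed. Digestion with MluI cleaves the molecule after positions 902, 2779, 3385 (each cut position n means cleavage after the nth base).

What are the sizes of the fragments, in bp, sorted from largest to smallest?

Linear molecule, 3 cuts → 4 fragments:
  902 − 0 = 902 bp
  2779 − 902 = 1877 bp
  3385 − 2779 = 606 bp
  4198 − 3385 = 813 bp
Sorted largest to smallest: 1877, 902, 813, 606 bp.

1877, 902, 813, 606 bp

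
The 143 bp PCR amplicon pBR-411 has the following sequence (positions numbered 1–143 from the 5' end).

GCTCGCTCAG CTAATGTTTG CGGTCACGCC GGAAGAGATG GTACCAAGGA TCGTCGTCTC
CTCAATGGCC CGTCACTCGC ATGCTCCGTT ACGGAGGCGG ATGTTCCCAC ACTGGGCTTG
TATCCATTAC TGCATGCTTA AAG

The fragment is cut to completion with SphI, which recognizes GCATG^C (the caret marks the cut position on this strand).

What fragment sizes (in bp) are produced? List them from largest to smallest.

83, 53, 7 bp

SphI sites (GCATGC) start at positions 79, 132.
SphI cuts after base 5 of each site (before the last base), so after positions 83, 136.
Linear molecule, 2 cuts → 3 fragments:
  1–83 → 83 bp
  84–136 → 53 bp
  137–143 → 7 bp
Sorted largest to smallest: 83, 53, 7 bp.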